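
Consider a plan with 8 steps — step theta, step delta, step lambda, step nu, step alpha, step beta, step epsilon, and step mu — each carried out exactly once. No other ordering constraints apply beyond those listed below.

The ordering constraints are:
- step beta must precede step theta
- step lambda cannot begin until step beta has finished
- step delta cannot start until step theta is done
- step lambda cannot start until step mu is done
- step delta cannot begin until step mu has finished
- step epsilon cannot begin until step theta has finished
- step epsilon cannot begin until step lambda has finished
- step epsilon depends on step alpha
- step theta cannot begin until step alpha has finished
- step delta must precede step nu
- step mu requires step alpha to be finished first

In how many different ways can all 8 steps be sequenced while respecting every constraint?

39

The steps with no prerequisites are step alpha, step beta; any of them can be placed first.
Enumerating by repeatedly choosing an available step (one whose prerequisites are all placed) gives 39 distinct complete orderings.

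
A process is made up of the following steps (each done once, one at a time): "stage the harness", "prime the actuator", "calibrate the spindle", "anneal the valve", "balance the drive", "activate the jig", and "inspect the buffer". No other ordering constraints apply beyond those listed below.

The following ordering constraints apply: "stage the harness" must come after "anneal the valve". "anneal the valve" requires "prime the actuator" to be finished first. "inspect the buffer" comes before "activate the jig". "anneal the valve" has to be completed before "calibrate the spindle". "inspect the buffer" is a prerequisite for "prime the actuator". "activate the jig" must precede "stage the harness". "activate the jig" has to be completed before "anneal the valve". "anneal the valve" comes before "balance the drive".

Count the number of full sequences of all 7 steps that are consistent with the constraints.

12

Only "inspect the buffer" has no prerequisites, so it must go first.
Counting all ways to extend the partial order to a total order gives 12.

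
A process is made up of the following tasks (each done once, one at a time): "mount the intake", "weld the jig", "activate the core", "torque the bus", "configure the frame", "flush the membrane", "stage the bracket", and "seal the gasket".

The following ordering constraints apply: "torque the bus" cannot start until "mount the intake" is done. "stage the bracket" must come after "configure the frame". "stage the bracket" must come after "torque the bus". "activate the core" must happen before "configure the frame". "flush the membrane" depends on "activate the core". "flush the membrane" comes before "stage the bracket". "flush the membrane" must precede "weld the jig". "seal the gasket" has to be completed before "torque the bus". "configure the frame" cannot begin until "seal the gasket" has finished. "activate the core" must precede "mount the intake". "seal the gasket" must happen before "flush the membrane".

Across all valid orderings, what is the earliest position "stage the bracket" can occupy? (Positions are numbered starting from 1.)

Working backwards through the constraints from "stage the bracket", its full set of required predecessors is "mount the intake", "activate the core", "torque the bus", "configure the frame", "flush the membrane", "seal the gasket" — 6 of them.
So at minimum 6 tasks come before "stage the bracket", putting "stage the bracket" no earlier than position 7. That position is achievable by scheduling exactly those predecessors first.

7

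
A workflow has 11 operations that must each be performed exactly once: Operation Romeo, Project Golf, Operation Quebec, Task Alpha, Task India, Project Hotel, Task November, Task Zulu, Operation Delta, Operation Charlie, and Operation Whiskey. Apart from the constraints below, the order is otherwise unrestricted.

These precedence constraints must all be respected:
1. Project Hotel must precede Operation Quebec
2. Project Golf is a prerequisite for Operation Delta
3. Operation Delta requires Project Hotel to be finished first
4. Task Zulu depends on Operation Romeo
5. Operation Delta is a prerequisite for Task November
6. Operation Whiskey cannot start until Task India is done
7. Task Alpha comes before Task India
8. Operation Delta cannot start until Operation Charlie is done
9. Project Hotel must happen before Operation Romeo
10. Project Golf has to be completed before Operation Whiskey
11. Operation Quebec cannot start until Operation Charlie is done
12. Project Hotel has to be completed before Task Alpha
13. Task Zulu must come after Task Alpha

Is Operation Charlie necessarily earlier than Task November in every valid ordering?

Chaining the stated constraints: Operation Charlie → Operation Delta → Task November.
So Operation Charlie must precede Task November in any valid ordering.

Yes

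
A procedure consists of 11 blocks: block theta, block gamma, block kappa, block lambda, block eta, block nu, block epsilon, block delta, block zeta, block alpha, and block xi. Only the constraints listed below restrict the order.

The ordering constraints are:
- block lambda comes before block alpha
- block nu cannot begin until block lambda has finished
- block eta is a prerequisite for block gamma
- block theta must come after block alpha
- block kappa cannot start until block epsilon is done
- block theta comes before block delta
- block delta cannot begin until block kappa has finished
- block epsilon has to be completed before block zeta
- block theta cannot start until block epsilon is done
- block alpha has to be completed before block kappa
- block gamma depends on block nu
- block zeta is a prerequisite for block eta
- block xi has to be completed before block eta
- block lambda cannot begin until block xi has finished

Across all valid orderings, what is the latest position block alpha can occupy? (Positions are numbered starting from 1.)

8

Every block that must follow block alpha has to come after it. Tracing all chains starting from block alpha, those blocks are: block theta, block kappa, block delta — 3 in total.
With 3 mandatory successors out of 11 blocks total, the latest slot for block alpha is 11−3 = 8, and it's reachable by doing all non-successors before block alpha.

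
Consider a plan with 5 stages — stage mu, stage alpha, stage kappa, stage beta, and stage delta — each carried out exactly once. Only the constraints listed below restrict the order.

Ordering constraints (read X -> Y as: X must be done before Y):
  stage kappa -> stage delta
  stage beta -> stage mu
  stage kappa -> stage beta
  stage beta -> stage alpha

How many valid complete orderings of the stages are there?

8

Only stage kappa has no prerequisites, so it must go first.
Counting all ways to extend the partial order to a total order gives 8.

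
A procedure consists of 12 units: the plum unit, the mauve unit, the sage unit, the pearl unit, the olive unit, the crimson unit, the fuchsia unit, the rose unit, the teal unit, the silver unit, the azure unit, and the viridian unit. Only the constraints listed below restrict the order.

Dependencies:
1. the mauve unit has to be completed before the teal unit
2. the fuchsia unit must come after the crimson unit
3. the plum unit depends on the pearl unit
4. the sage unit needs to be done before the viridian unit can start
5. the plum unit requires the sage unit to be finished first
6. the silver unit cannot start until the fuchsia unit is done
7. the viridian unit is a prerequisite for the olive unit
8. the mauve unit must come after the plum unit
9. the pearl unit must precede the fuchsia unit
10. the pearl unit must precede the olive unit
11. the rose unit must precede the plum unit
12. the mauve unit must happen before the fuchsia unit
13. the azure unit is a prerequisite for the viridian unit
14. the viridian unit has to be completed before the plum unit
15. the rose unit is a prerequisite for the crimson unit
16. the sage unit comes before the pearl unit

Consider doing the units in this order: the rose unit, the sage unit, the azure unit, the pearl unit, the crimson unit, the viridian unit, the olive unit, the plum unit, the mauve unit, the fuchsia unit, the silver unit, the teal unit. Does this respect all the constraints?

Yes

Going through the constraints one by one, each required predecessor appears earlier in the sequence than its dependent — e.g. the rose unit (position 1) is before the plum unit (position 8), as required.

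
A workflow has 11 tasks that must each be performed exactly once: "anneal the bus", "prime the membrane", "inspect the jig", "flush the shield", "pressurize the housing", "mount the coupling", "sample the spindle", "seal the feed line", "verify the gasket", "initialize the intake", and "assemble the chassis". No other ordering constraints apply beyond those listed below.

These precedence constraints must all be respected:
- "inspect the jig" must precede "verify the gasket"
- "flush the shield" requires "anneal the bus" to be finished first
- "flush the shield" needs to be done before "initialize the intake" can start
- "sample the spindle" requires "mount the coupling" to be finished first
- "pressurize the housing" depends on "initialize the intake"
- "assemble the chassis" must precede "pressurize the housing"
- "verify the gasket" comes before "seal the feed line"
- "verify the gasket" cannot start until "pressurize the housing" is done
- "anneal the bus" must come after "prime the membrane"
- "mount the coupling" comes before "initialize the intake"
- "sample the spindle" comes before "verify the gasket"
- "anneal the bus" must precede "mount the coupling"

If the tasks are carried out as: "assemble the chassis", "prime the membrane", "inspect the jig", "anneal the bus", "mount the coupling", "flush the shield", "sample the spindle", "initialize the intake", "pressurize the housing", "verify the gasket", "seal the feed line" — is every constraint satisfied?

Every stated constraint is respected: "assemble the chassis" sits at position 1, ahead of "pressurize the housing" at position 9, and each of the other listed pairs likewise has the predecessor earlier in the sequence.

Yes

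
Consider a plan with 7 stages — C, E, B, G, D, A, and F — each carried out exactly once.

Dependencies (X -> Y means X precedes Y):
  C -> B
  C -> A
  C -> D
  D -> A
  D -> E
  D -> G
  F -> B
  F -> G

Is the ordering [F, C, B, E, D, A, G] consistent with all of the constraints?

Here D comes after E.
That contradicts the constraint that D must precede E.

No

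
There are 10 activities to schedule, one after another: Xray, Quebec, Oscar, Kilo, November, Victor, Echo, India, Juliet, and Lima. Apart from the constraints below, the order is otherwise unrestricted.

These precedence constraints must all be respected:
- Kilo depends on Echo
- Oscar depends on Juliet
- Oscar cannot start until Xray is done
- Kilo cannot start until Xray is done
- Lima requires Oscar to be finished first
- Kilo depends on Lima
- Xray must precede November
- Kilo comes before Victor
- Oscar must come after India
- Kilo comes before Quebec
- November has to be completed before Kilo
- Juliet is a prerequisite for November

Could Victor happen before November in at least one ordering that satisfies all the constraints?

Following November → Kilo → Victor, November must precede Victor in every valid ordering.
Hence Victor can never be scheduled before November.

No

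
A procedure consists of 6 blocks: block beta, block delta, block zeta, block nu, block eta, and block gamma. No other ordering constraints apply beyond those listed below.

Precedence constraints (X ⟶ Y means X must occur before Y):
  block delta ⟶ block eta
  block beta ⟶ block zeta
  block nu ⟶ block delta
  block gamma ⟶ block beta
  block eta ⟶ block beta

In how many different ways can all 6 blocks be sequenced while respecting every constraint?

The blocks with no prerequisites are block nu, block gamma; any of them can be placed first.
Systematically extending each partial ordering one block at a time and counting, there are 4 complete orderings.

4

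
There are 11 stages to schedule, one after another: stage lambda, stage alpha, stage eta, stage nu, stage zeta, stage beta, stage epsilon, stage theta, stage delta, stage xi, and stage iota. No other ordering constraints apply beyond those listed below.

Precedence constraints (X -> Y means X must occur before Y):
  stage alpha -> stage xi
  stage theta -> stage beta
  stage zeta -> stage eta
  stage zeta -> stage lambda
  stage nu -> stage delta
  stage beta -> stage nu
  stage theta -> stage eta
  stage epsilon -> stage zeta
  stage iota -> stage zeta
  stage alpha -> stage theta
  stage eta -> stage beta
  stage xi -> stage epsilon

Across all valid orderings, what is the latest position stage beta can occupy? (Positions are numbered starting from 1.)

The stages that are forced after stage beta, directly or by a chain of constraints, are stage nu, stage delta. That's 2 stages.
With 2 mandatory successors out of 11 stages total, the latest slot for stage beta is 11−2 = 9, and it's reachable by doing all non-successors before stage beta.

9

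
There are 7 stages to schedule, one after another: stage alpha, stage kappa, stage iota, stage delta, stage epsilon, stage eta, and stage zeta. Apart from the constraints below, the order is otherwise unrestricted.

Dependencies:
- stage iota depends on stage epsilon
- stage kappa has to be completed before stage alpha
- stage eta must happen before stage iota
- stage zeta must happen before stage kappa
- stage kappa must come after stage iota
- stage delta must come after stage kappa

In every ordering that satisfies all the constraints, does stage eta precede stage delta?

Yes

There is a constraint chain stage eta → stage iota → stage kappa → stage delta.
So stage eta must precede stage delta in any valid ordering.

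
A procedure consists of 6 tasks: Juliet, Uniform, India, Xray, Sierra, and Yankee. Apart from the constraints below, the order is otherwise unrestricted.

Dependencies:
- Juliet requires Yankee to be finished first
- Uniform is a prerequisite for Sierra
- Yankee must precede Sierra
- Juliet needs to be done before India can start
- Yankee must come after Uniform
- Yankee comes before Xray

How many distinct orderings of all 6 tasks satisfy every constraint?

Only Uniform has no prerequisites, so it must go first.
Counting all ways to extend the partial order to a total order gives 12.

12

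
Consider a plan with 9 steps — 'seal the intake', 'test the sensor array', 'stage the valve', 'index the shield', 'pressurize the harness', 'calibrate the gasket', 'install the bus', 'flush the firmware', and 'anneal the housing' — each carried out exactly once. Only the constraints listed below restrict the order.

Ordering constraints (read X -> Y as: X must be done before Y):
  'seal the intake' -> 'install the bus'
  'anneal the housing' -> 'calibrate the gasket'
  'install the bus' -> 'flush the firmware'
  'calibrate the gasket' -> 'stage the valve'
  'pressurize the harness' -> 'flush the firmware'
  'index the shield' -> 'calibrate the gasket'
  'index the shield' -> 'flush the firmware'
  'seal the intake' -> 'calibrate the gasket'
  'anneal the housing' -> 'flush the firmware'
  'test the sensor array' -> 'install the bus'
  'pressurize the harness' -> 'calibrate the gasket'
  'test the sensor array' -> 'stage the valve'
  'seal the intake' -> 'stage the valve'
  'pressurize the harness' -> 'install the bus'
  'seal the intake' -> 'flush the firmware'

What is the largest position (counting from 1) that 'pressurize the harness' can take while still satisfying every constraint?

5

Following every chain forward from 'pressurize the harness', the steps that must come later are 'stage the valve', 'calibrate the gasket', 'install the bus', 'flush the firmware' — 4 of them.
So at least 4 steps follow 'pressurize the harness', putting 'pressurize the harness' no later than position 5. That position is achievable by scheduling everything else first.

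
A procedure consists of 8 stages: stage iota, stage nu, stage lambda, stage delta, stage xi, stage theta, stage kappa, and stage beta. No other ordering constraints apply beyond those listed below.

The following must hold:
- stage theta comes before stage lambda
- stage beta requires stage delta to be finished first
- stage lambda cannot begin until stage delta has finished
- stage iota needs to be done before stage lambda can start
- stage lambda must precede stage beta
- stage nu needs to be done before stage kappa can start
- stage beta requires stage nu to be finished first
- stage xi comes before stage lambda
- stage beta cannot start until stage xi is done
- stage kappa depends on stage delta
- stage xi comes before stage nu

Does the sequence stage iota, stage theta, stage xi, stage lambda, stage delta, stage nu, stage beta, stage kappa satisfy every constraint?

The sequence places stage lambda ahead of stage delta.
That contradicts the constraint that stage delta must precede stage lambda.

No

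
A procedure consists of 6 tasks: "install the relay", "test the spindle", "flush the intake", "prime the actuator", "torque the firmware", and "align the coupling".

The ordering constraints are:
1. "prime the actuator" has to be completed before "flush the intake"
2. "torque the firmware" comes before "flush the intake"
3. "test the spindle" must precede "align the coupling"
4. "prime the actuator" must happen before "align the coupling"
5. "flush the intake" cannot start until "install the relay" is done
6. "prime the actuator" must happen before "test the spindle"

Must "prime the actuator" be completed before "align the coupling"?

Following the dependencies: "prime the actuator" → "align the coupling".
That forces "prime the actuator" before "align the coupling" in every valid schedule.

Yes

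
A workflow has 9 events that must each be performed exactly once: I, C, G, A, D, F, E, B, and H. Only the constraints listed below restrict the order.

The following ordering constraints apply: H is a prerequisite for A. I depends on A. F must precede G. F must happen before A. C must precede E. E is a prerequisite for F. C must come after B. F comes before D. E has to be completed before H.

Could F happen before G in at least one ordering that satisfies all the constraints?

Yes

The constraints force F before G, so yes — every valid ordering has F earlier.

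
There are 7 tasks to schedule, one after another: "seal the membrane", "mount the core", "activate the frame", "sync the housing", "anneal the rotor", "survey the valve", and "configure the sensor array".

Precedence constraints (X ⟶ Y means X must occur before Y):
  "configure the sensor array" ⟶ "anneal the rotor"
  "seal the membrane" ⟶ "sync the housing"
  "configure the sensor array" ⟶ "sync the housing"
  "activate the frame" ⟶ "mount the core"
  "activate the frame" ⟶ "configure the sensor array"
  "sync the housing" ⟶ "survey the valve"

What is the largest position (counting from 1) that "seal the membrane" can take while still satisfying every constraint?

5

The tasks that are forced after "seal the membrane", directly or by a chain of constraints, are "sync the housing", "survey the valve". That's 2 tasks.
So at least 2 tasks follow "seal the membrane", putting "seal the membrane" no later than position 5. That position is achievable by scheduling everything else first.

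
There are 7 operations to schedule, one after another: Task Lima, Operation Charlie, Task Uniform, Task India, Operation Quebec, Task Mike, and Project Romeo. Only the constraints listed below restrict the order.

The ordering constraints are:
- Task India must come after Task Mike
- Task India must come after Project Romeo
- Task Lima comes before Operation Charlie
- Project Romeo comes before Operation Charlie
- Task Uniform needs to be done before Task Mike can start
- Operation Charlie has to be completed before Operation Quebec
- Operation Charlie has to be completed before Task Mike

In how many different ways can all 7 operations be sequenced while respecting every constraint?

The operations with no prerequisites are Task Lima, Task Uniform, Project Romeo; any of them can be placed first.
Systematically extending each partial ordering one operation at a time and counting, there are 26 complete orderings.

26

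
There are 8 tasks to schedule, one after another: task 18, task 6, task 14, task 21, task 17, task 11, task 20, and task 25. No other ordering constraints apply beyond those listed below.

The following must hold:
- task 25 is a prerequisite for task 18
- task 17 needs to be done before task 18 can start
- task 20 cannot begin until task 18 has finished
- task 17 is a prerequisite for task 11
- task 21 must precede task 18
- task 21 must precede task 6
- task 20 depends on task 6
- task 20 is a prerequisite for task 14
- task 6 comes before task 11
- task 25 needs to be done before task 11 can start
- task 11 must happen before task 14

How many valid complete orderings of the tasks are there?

48

3 tasks have no prerequisites (task 21, task 17, task 25), so any of them could come first.
Enumerating by repeatedly choosing an available task (one whose prerequisites are all placed) gives 48 distinct complete orderings.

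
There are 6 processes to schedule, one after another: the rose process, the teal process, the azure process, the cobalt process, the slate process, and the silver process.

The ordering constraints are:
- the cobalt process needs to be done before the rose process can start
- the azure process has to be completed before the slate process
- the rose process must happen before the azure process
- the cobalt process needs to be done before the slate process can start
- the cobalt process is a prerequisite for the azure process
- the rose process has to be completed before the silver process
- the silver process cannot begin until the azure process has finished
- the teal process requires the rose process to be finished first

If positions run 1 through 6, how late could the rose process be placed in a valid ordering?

2

The processes that are forced after the rose process, directly or by a chain of constraints, are the teal process, the azure process, the slate process, the silver process. That's 4 processes.
So at least 4 processes follow the rose process, putting the rose process no later than position 2. That position is achievable by scheduling everything else first.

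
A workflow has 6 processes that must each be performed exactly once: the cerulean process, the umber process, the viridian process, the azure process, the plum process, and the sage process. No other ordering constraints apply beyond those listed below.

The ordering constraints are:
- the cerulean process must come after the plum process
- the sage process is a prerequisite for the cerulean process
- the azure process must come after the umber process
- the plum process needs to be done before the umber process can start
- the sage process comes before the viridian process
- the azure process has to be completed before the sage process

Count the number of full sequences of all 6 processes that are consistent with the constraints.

Only the plum process has no prerequisites, so it must go first.
Enumerating by repeatedly choosing an available process (one whose prerequisites are all placed) gives 2 distinct complete orderings.

2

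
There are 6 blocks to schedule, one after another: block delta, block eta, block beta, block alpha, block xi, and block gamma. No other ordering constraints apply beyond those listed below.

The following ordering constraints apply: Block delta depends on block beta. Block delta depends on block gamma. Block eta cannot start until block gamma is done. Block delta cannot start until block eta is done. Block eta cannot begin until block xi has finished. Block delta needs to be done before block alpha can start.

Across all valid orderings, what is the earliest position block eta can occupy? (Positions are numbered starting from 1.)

The blocks that are forced before block eta, directly or transitively, are block xi, block gamma. That's 2 blocks.
So at minimum 2 blocks come before block eta, putting block eta no earlier than position 3. That position is achievable by scheduling exactly those predecessors first.

3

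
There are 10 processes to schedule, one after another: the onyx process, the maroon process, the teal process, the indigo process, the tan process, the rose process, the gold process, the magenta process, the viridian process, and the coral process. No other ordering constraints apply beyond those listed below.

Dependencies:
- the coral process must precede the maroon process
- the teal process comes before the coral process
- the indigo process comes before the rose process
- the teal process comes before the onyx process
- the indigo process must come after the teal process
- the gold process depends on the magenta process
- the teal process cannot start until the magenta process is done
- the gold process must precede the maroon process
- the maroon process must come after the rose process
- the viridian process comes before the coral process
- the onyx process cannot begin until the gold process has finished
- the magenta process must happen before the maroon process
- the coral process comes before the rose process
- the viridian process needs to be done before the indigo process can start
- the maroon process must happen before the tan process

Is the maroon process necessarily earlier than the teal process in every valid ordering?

In fact the dependencies run the other way: the teal process → the coral process → the maroon process.
So the maroon process does not have to come before the teal process — it cannot.

No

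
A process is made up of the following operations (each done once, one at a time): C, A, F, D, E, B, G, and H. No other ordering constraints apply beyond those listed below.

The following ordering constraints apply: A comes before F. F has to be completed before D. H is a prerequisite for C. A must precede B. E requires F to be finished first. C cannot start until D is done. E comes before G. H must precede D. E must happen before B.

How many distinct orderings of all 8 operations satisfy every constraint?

2 operations have no prerequisites (A, H), so any of them could come first.
Counting all ways to extend the partial order to a total order gives 80.

80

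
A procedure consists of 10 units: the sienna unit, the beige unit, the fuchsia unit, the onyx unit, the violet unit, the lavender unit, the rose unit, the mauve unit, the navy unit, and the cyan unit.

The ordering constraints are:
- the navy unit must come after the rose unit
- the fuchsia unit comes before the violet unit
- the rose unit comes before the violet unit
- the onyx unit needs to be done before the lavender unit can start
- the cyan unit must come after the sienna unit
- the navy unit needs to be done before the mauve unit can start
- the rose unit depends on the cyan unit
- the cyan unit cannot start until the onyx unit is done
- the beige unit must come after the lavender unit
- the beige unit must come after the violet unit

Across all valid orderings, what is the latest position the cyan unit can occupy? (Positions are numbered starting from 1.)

Following every chain forward from the cyan unit, the units that must come later are the beige unit, the violet unit, the rose unit, the mauve unit, the navy unit — 5 of them.
With 5 mandatory successors out of 10 units total, the latest slot for the cyan unit is 10−5 = 5, and it's reachable by doing all non-successors before the cyan unit.

5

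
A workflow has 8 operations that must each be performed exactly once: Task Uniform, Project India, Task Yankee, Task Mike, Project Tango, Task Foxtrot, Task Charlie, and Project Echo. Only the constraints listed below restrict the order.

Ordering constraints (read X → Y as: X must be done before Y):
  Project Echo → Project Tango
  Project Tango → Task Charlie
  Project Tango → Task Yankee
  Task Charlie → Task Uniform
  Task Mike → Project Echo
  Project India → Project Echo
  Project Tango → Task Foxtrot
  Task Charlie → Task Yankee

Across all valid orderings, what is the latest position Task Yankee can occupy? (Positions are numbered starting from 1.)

Nothing depends on Task Yankee, so it can be the final operation, position 8.

8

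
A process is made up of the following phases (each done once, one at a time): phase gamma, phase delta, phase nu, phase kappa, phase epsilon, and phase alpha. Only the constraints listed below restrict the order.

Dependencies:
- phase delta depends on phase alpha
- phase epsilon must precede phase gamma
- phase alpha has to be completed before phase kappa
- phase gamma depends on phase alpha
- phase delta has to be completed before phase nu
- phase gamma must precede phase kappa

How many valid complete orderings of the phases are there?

The phases with no prerequisites are phase epsilon, phase alpha; any of them can be placed first.
Counting all ways to extend the partial order to a total order gives 16.

16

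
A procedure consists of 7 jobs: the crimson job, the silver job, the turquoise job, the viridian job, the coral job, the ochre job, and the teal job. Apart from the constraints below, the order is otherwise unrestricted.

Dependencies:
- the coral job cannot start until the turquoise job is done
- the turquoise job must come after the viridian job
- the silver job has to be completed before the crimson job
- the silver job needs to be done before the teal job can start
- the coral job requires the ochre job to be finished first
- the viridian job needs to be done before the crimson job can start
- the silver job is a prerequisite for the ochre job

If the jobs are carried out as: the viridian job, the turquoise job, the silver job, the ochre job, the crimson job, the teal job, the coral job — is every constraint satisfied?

Checking each listed constraint against this order: for instance, the turquoise job is in position 2 and the coral job in position 7, so that constraint holds — and the remaining constraints check out the same way.

Yes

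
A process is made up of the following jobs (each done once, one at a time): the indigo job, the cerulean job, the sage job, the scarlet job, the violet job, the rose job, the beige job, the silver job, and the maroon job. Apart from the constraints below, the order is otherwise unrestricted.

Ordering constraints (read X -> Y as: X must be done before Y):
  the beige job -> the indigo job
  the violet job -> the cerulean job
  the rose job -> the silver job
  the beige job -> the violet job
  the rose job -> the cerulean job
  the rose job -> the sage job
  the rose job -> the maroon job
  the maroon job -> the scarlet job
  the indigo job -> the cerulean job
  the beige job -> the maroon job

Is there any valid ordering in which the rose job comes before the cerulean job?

Yes

The constraints force the rose job before the cerulean job, so yes — every valid ordering has the rose job earlier.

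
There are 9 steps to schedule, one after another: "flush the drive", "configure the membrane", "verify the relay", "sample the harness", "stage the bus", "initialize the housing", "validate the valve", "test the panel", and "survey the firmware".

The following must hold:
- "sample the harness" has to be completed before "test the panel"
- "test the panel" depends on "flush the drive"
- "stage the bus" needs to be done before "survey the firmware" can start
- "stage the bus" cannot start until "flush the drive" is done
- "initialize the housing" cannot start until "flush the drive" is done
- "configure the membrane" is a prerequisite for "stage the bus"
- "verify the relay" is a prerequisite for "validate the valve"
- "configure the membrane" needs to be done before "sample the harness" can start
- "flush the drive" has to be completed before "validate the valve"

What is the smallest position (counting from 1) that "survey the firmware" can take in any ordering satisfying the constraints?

Every step that must precede "survey the firmware" has to come before it. Tracing all chains that end at "survey the firmware", those steps are: "flush the drive", "configure the membrane", "stage the bus" — 3 in total.
With 3 mandatory predecessors, the earliest "survey the firmware" can sit is position 3+1 = 4, and placing just those 3 first achieves it.

4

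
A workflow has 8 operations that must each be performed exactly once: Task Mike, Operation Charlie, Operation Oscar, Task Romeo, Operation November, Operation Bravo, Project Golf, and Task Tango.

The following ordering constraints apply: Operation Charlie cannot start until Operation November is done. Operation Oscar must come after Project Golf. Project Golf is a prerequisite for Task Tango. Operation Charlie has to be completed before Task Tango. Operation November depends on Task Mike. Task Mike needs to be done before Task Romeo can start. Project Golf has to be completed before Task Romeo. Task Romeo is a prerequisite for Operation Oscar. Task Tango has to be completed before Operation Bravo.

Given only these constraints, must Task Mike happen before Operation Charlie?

Yes

Following the dependencies: Task Mike → Operation November → Operation Charlie.
Hence Task Mike necessarily comes before Operation Charlie.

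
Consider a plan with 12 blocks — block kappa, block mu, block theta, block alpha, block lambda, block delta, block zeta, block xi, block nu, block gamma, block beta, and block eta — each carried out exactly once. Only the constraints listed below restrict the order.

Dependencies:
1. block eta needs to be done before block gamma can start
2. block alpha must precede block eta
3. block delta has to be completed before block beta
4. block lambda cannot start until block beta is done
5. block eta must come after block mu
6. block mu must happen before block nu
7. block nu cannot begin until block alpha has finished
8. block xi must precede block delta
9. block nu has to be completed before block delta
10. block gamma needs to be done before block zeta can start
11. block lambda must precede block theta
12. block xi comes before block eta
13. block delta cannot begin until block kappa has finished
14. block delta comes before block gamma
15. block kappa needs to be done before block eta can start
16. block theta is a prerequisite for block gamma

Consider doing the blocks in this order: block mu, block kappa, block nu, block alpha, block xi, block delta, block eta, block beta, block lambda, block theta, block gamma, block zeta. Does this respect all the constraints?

Here block alpha comes after block nu.
Since block alpha is required before block nu, the ordering is invalid.

No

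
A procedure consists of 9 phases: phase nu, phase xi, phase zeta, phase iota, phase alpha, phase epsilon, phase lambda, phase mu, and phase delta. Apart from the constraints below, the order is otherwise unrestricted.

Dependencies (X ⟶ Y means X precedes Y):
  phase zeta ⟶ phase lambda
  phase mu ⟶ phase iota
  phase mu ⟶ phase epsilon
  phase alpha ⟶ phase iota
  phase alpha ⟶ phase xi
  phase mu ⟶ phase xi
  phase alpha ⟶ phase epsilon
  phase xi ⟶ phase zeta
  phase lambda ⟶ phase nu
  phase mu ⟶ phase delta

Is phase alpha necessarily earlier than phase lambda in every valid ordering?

Following the dependencies: phase alpha → phase xi → phase zeta → phase lambda.
Hence phase alpha necessarily comes before phase lambda.

Yes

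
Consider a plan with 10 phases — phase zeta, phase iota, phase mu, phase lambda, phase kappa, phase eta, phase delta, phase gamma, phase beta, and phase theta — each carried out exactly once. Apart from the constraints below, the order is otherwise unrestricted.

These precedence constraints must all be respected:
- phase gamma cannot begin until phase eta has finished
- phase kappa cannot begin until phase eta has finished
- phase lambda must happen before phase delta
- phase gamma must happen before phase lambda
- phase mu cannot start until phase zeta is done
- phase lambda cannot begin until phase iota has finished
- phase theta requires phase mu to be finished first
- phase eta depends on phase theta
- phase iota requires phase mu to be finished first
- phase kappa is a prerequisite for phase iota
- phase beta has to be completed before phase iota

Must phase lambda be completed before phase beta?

No

There is a chain phase beta → phase iota → phase lambda, which puts phase beta before phase lambda.
So phase lambda never precedes phase beta.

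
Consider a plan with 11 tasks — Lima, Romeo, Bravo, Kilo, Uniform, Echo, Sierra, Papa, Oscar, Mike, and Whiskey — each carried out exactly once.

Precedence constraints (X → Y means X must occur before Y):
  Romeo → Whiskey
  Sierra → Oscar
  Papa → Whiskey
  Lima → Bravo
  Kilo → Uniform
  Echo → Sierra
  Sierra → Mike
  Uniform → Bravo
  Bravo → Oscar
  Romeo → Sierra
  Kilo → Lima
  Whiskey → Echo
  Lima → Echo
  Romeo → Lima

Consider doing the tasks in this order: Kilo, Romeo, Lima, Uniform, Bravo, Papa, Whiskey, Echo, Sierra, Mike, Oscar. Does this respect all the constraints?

Every stated constraint is respected: Romeo sits at position 2, ahead of Sierra at position 9, and each of the other listed pairs likewise has the predecessor earlier in the sequence.

Yes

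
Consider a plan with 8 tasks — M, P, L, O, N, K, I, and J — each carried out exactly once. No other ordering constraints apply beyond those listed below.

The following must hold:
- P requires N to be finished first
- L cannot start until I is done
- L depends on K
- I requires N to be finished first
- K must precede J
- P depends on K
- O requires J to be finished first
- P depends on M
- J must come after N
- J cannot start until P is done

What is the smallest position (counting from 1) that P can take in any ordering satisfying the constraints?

4

Every task that must precede P has to come before it. Tracing all chains that end at P, those tasks are: M, N, K — 3 in total.
With 3 mandatory predecessors, the earliest P can sit is position 3+1 = 4, and placing just those 3 first achieves it.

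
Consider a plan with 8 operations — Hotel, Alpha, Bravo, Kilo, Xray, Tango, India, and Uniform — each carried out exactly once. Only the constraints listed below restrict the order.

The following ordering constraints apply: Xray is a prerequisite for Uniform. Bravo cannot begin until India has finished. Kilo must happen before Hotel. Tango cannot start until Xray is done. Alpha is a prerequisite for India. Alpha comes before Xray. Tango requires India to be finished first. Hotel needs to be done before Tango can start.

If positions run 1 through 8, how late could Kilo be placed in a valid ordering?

6

The operations that are forced after Kilo, directly or by a chain of constraints, are Hotel, Tango. That's 2 operations.
So at least 2 operations follow Kilo, putting Kilo no later than position 6. That position is achievable by scheduling everything else first.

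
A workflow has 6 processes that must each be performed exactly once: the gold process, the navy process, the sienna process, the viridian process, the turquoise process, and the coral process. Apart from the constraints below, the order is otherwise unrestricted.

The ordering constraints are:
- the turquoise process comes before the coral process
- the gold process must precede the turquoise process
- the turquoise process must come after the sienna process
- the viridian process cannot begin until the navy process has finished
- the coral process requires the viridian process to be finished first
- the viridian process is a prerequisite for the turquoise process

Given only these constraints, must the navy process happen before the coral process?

Yes

Chaining the stated constraints: the navy process → the viridian process → the coral process.
So the navy process must precede the coral process in any valid ordering.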